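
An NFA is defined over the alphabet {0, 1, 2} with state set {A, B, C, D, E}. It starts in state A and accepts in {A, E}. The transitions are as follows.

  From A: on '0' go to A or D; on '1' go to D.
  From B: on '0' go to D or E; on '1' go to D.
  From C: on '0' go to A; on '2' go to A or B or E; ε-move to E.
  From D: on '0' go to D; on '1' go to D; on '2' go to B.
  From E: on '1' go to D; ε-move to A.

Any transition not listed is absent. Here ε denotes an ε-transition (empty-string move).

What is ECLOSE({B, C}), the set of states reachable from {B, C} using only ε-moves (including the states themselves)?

{A, B, C, E}

Begin with {B, C}.
ε-move C → E; add E.
ε-move E → A; add A.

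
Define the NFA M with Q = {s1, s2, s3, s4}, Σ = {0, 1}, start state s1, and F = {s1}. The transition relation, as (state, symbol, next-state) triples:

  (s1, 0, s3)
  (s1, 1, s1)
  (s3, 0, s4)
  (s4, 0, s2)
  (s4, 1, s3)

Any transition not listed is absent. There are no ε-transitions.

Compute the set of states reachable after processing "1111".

{s1}

Start in {s1}.
Read '1': {s1} → {s1}.
Read '1': {s1} → {s1}.
Read '1': {s1} → {s1}.
Read '1': {s1} → {s1}.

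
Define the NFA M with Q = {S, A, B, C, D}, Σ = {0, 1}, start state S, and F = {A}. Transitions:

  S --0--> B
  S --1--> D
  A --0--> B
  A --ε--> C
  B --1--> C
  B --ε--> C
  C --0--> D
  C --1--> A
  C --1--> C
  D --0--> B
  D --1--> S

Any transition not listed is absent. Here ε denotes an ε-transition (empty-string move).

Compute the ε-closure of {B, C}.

Begin with {B, C}.
No ε-moves leave this set, so the closure equals the set itself.

{B, C}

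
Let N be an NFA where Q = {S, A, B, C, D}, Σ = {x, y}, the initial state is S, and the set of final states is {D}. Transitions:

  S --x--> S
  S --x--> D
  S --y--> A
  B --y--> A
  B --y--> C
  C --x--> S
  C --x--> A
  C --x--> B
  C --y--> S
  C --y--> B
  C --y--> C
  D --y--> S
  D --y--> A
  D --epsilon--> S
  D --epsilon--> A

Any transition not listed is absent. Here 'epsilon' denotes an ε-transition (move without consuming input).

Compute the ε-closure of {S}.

{S}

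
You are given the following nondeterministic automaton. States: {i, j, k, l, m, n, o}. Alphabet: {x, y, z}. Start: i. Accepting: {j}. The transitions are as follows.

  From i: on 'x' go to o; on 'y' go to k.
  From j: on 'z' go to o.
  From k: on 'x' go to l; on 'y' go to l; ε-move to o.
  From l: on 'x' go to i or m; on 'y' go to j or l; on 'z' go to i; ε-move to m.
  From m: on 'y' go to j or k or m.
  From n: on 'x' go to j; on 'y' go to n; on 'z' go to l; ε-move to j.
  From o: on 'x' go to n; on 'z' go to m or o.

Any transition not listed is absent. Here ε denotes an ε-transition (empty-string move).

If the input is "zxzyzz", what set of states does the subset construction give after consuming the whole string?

Start in {i}.
Read 'z': i→∅; now ∅.
The set is empty and remains empty for the remaining 5 symbols.

∅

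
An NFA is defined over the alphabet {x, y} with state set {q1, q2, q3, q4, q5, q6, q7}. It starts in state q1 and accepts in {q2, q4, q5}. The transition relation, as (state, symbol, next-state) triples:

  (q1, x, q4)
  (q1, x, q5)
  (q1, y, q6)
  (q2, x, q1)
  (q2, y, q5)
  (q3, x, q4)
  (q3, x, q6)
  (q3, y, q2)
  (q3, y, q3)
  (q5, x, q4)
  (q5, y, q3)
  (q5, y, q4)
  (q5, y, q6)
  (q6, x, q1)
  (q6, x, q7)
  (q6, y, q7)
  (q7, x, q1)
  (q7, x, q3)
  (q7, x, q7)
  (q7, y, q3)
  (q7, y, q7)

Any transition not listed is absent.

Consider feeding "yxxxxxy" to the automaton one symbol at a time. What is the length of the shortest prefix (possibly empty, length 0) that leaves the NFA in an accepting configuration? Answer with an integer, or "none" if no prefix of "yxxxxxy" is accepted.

Start in {q1}.
Read 'y': {q1} → {q6}.
Read 'x': {q6} → {q1, q7}.
Read 'x': {q1, q7} → {q1, q3, q4, q5, q7}.
None of the earlier sets intersect F, but {q1, q3, q4, q5, q7} does.

3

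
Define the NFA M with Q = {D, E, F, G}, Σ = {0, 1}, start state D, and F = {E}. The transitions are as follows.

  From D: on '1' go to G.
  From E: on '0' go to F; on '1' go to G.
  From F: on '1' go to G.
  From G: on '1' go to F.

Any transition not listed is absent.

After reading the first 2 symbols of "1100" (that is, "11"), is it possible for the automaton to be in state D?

No

Start in {D}.
Read '1': D→{G}; now {G}.
Read '1': G→{F}; now {F}.
State D is not in {F}.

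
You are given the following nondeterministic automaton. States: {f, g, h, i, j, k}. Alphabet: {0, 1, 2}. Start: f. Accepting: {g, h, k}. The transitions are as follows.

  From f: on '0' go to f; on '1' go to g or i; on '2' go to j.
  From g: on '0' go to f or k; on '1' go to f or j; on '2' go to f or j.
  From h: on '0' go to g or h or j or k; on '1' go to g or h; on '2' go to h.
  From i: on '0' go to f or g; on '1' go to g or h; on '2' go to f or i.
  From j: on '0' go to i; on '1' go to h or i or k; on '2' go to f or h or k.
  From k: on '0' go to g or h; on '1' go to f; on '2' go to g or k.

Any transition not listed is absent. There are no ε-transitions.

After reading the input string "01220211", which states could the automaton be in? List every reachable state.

{f, g, h, i, j, k}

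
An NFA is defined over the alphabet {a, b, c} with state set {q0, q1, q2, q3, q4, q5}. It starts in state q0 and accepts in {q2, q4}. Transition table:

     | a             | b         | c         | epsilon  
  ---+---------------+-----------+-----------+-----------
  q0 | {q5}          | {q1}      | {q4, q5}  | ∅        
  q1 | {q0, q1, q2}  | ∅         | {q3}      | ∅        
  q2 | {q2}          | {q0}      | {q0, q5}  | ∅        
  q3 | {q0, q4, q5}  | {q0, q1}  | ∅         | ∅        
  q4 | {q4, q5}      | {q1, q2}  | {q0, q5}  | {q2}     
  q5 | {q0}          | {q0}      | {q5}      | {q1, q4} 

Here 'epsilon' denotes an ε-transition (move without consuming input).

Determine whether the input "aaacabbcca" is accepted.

Yes

Start in {q0}.
Read 'a': {q0} → {q1, q2, q4, q5}.
Read 'a': {q1, q2, q4, q5} → {q0, q1, q2, q4, q5}.
Read 'a': {q0, q1, q2, q4, q5} → {q0, q1, q2, q4, q5}.
Read 'c': {q0, q1, q2, q4, q5} → {q0, q1, q2, q3, q4, q5}.
Read 'a': {q0, q1, q2, q3, q4, q5} → {q0, q1, q2, q4, q5}.
Read 'b': {q0, q1, q2, q4, q5} → {q0, q1, q2}.
Read 'b': {q0, q1, q2} → {q0, q1}.
Read 'c': {q0, q1} → {q1, q2, q3, q4, q5}.
Read 'c': {q1, q2, q3, q4, q5} → {q0, q1, q2, q3, q4, q5}.
Read 'a': {q0, q1, q2, q3, q4, q5} → {q0, q1, q2, q4, q5}.
The final set {q0, q1, q2, q4, q5} contains the accepting states q2, q4.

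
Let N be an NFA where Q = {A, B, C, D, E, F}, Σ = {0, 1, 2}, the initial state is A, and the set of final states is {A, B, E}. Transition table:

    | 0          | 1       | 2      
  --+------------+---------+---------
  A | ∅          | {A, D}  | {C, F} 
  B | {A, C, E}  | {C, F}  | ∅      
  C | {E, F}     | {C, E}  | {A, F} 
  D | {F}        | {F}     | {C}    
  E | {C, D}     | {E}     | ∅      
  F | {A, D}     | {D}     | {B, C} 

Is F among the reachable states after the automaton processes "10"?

Start in {A}.
Read '1': A→{A, D}; now {A, D}.
Read '0': A→∅, D→{F}; now {F}.
State F is in {F}.

Yes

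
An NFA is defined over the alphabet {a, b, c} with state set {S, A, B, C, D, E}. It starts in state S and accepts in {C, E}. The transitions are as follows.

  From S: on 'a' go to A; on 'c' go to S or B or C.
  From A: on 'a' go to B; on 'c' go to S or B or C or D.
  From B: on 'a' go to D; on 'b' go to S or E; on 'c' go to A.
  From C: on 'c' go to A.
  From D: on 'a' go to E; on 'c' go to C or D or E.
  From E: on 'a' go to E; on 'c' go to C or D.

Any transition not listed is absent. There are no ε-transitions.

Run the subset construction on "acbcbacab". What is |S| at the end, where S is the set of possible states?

Start in {S}.
Read 'a': {S} → {A}.
Read 'c': {A} → {S, B, C, D}.
Read 'b': {S, B, C, D} → {S, E}.
Read 'c': {S, E} → {S, B, C, D}.
Read 'b': {S, B, C, D} → {S, E}.
Read 'a': {S, E} → {A, E}.
Read 'c': {A, E} → {S, B, C, D}.
Read 'a': {S, B, C, D} → {A, D, E}.
Read 'b': {A, D, E} → ∅.
That set has 0 states.

0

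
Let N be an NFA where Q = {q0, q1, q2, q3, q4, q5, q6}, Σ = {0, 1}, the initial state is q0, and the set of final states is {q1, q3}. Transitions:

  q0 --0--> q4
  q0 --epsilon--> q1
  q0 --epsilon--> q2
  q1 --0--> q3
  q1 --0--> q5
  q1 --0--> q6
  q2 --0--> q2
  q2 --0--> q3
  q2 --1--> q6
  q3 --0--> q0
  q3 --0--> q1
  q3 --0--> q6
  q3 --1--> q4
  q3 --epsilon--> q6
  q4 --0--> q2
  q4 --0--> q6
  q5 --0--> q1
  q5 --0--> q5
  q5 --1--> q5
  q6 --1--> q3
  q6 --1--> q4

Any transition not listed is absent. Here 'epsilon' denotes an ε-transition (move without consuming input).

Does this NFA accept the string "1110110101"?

Yes

Start: ε-closure({q0}) = {q0, q1, q2}.
Read '1': {q0, q1, q2} → {q6}.
Read '1': {q6} → {q3, q4, q6}.
Read '1': {q3, q4, q6} → {q3, q4, q6}.
Read '0': {q3, q4, q6} → {q0, q1, q2, q6}.
Read '1': {q0, q1, q2, q6} → {q3, q4, q6}.
Read '1': {q3, q4, q6} → {q3, q4, q6}.
Read '0': {q3, q4, q6} → {q0, q1, q2, q6}.
Read '1': {q0, q1, q2, q6} → {q3, q4, q6}.
Read '0': {q3, q4, q6} → {q0, q1, q2, q6}.
Read '1': {q0, q1, q2, q6} → {q3, q4, q6}.
The final set {q3, q4, q6} contains the accepting state q3.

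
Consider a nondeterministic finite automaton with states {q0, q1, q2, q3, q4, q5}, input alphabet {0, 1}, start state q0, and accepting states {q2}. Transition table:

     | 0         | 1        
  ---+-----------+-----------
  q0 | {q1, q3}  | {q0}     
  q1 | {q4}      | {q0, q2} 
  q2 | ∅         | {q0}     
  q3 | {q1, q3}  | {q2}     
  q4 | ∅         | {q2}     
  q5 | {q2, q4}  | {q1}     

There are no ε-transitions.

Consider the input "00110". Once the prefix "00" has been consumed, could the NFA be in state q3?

Yes

Start in {q0}.
Read '0': q0→{q1, q3}; now {q1, q3}.
Read '0': q1→{q4}, q3→{q1, q3}; now {q1, q3, q4}.
State q3 is in {q1, q3, q4}.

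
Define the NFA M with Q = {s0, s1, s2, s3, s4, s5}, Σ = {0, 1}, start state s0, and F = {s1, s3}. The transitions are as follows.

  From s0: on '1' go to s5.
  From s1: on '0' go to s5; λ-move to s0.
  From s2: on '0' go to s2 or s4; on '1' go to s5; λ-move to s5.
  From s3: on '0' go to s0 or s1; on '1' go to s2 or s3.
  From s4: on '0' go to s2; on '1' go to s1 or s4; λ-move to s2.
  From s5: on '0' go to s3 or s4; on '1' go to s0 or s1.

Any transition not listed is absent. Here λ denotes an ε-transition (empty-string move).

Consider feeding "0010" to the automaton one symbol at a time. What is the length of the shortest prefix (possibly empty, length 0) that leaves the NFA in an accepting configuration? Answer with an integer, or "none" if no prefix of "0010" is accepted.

none

Start in {s0}.
Read '0': {s0} → ∅.
The set is empty and remains empty for the remaining 3 symbols.
No reachable set along the way intersects F.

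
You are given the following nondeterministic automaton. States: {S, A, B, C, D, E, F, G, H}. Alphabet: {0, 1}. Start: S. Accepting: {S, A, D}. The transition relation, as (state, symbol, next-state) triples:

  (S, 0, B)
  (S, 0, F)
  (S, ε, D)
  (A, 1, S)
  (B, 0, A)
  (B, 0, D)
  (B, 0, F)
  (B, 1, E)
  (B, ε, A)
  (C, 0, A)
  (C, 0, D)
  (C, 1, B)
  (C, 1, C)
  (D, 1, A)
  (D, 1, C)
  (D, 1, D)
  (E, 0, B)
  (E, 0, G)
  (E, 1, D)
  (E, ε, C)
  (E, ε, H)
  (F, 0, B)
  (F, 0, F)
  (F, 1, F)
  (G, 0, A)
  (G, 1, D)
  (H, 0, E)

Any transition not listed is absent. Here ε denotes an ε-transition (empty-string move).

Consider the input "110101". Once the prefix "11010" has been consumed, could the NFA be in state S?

Start: ε-closure({S}) = {S, D}.
Read '1': {S, D} → {A, C, D}.
Read '1': {A, C, D} → {S, A, B, C, D}.
Read '0': {S, A, B, C, D} → {A, B, D, F}.
Read '1': {A, B, D, F} → {S, A, C, D, E, F, H}.
Read '0': {S, A, C, D, E, F, H} → {A, B, C, D, E, F, G, H}.
State S is not in {A, B, C, D, E, F, G, H}.

No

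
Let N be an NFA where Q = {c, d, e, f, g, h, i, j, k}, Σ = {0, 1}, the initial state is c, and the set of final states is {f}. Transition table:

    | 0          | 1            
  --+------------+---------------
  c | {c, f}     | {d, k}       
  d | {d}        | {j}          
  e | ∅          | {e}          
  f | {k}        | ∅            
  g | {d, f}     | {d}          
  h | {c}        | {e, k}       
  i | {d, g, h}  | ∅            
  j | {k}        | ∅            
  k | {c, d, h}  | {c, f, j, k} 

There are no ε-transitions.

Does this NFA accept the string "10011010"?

Start in {c}.
Read '1': {c} → {d, k}.
Read '0': {d, k} → {c, d, h}.
Read '0': {c, d, h} → {c, d, f}.
Read '1': {c, d, f} → {d, j, k}.
Read '1': {d, j, k} → {c, f, j, k}.
Read '0': {c, f, j, k} → {c, d, f, h, k}.
Read '1': {c, d, f, h, k} → {c, d, e, f, j, k}.
Read '0': {c, d, e, f, j, k} → {c, d, f, h, k}.
The final set {c, d, f, h, k} contains the accepting state f.

Yes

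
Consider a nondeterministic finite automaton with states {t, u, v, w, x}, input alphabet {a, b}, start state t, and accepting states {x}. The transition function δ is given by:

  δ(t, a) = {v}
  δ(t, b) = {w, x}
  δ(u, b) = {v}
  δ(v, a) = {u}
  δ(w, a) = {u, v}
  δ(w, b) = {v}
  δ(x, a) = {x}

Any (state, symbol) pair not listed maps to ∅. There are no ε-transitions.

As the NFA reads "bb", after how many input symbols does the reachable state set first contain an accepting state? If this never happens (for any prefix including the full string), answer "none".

1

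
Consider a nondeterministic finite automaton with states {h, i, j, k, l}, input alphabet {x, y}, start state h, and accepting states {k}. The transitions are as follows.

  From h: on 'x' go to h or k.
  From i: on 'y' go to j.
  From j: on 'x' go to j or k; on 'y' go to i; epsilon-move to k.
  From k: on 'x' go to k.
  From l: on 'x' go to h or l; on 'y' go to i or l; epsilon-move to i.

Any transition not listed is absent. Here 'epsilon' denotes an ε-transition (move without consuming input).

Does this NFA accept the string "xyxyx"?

No

Start in {h}.
Read 'x': h→{h, k}; now {h, k}.
Read 'y': h→∅, k→∅; now ∅.
The set is empty and remains empty for the remaining 3 symbols.
The final set ∅ contains no accepting state.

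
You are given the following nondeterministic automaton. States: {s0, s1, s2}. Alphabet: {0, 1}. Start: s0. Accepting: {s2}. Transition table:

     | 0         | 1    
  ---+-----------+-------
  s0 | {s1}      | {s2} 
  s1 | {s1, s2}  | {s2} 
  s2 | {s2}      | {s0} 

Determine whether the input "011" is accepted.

No

Start in {s0}.
Read '0': s0→{s1}; now {s1}.
Read '1': s1→{s2}; now {s2}.
Read '1': s2→{s0}; now {s0}.
The final set {s0} contains no accepting state.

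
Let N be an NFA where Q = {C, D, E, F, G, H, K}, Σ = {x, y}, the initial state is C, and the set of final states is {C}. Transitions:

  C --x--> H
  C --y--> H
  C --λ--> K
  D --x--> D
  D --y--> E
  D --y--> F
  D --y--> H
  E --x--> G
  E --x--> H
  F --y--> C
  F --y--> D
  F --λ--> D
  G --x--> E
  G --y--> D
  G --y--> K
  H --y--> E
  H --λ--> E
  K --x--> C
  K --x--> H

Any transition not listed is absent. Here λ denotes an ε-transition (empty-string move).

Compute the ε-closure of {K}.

{K}

Begin with {K}.
No ε-moves leave this set, so the closure equals the set itself.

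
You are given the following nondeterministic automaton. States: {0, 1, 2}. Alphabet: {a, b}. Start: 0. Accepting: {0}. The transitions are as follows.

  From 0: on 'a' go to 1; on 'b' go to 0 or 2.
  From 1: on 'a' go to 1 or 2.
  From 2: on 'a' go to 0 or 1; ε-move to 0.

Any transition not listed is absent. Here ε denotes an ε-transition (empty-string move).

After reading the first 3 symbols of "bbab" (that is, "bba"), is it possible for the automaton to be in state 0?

Yes

Start in {0}.
Read 'b': 0→{0, 2}; now {0, 2}.
Read 'b': 0→{0, 2}, 2→∅; now {0, 2}.
Read 'a': 0→{1}, 2→{0, 1}; now {0, 1}.
State 0 is in {0, 1}.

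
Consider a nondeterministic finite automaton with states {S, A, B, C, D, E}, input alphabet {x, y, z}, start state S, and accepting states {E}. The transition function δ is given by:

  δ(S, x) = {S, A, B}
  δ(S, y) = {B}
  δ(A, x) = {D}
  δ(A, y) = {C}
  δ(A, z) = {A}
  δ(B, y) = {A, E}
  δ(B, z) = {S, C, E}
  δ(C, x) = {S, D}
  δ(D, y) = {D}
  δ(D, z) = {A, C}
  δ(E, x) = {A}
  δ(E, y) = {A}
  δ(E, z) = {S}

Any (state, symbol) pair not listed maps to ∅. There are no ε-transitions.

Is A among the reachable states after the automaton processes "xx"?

Yes

Start in {S}.
Read 'x': S→{S, A, B}; now {S, A, B}.
Read 'x': S→{S, A, B}, A→{D}, B→∅; now {S, A, B, D}.
State A is in {S, A, B, D}.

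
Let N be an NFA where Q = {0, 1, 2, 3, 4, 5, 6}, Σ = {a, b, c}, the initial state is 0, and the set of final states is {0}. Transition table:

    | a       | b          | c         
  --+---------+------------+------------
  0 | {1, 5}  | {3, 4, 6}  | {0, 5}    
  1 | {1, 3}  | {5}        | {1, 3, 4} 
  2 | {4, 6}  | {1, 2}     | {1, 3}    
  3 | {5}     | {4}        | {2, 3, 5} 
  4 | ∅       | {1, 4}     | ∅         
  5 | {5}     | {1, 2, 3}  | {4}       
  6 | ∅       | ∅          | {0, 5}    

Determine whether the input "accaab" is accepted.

No

Start in {0}.
Read 'a': 0→{1, 5}; now {1, 5}.
Read 'c': 1→{1, 3, 4}, 5→{4}; now {1, 3, 4}.
Read 'c': 1→{1, 3, 4}, 3→{2, 3, 5}, 4→∅; now {1, 2, 3, 4, 5}.
Read 'a': 1→{1, 3}, 2→{4, 6}, 3→{5}, 4→∅, 5→{5}; now {1, 3, 4, 5, 6}.
Read 'a': 1→{1, 3}, 3→{5}, 4→∅, 5→{5}, 6→∅; now {1, 3, 5}.
Read 'b': 1→{5}, 3→{4}, 5→{1, 2, 3}; now {1, 2, 3, 4, 5}.
The final set {1, 2, 3, 4, 5} contains no accepting state.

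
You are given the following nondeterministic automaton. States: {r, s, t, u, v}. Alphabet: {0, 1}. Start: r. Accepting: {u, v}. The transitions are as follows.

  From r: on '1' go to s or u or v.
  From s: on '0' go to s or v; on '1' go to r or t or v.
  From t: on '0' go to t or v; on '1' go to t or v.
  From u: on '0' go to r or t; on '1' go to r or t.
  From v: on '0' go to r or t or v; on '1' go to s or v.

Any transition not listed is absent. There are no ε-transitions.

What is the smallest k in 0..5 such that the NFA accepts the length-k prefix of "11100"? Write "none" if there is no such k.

Start in {r}.
Read '1': r→{s, u, v}; now {s, u, v}.
None of the earlier sets intersect F, but {s, u, v} does.

1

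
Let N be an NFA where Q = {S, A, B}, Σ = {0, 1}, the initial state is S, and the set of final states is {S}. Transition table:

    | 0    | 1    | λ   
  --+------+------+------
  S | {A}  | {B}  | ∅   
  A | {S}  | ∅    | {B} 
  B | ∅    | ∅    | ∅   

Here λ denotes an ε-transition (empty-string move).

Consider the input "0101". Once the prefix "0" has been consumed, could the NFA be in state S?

Start in {S}.
Read '0': {S} → {A, B}.
State S is not in {A, B}.

No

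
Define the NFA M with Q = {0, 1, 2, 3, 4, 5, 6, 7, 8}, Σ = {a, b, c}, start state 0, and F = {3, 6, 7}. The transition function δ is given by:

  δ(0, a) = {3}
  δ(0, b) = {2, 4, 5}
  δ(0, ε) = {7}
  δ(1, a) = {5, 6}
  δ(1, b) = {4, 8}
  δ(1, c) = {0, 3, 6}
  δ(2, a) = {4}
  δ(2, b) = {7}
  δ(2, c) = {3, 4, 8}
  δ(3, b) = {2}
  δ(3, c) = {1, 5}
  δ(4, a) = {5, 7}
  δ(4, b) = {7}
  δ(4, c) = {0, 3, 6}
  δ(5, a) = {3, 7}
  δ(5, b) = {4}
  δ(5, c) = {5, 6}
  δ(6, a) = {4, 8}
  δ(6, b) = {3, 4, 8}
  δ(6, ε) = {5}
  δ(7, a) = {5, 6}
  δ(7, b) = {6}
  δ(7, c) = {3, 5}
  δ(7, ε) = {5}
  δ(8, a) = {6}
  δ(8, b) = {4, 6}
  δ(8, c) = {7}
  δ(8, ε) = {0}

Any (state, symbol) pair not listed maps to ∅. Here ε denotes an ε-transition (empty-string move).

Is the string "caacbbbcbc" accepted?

Yes

Start: ε-closure({0}) = {0, 5, 7}.
Read 'c': 0→∅, 5→{5, 6}, 7→{3, 5}; now {3, 5, 6}.
Read 'a': 3→∅, 5→{3, 7}, 6→{4, 8}; union {3, 4, 7, 8}; ε-closure = {0, 3, 4, 5, 7, 8}.
Read 'a': 0→{3}, 3→∅, 4→{5, 7}, 5→{3, 7}, 7→{5, 6}, 8→{6}; now {3, 5, 6, 7}.
Read 'c': 3→{1, 5}, 5→{5, 6}, 6→∅, 7→{3, 5}; now {1, 3, 5, 6}.
Read 'b': 1→{4, 8}, 3→{2}, 5→{4}, 6→{3, 4, 8}; union {2, 3, 4, 8}; ε-closure = {0, 2, 3, 4, 5, 7, 8}.
Read 'b': 0→{2, 4, 5}, 2→{7}, 3→{2}, 4→{7}, 5→{4}, 7→{6}, 8→{4, 6}; now {2, 4, 5, 6, 7}.
Read 'b': 2→{7}, 4→{7}, 5→{4}, 6→{3, 4, 8}, 7→{6}; union {3, 4, 6, 7, 8}; ε-closure = {0, 3, 4, 5, 6, 7, 8}.
Read 'c': 0→∅, 3→{1, 5}, 4→{0, 3, 6}, 5→{5, 6}, 6→∅, 7→{3, 5}, 8→{7}; now {0, 1, 3, 5, 6, 7}.
Read 'b': 0→{2, 4, 5}, 1→{4, 8}, 3→{2}, 5→{4}, 6→{3, 4, 8}, 7→{6}; union {2, 3, 4, 5, 6, 8}; ε-closure = {0, 2, 3, 4, 5, 6, 7, 8}.
Read 'c': 0→∅, 2→{3, 4, 8}, 3→{1, 5}, 4→{0, 3, 6}, 5→{5, 6}, 6→∅, 7→{3, 5}, 8→{7}; now {0, 1, 3, 4, 5, 6, 7, 8}.
The final set {0, 1, 3, 4, 5, 6, 7, 8} contains the accepting states 3, 6, 7.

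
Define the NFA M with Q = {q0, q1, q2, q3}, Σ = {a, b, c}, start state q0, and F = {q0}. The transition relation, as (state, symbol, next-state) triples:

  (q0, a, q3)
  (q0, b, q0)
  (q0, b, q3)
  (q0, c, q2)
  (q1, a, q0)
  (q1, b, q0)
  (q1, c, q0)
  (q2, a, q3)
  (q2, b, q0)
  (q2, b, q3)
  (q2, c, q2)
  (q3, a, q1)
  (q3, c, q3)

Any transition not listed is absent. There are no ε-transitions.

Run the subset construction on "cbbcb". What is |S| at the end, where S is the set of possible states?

2

Start in {q0}.
Read 'c': q0→{q2}; now {q2}.
Read 'b': q2→{q0, q3}; now {q0, q3}.
Read 'b': q0→{q0, q3}, q3→∅; now {q0, q3}.
Read 'c': q0→{q2}, q3→{q3}; now {q2, q3}.
Read 'b': q2→{q0, q3}, q3→∅; now {q0, q3}.
That set has 2 states.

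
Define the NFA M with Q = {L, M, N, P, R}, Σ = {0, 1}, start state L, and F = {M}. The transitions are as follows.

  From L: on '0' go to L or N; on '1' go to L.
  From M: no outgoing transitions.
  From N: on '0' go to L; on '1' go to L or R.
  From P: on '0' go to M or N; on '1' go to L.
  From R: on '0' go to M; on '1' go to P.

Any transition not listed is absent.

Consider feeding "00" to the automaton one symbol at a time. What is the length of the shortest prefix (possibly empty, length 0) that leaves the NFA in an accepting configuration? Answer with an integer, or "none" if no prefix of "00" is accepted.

Start in {L}.
Read '0': {L} → {L, N}.
Read '0': {L, N} → {L, N}.
No reachable set along the way intersects F.

none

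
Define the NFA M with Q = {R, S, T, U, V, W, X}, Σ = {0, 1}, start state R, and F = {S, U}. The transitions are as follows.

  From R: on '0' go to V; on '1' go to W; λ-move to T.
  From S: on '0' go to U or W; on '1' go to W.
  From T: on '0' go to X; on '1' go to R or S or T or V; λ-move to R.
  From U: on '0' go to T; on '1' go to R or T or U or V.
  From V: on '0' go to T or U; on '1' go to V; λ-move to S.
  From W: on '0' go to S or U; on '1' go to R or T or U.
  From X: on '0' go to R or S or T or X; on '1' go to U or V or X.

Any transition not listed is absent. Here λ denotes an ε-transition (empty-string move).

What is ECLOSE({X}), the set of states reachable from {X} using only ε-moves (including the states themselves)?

Begin with {X}.
No ε-moves leave this set, so the closure equals the set itself.

{X}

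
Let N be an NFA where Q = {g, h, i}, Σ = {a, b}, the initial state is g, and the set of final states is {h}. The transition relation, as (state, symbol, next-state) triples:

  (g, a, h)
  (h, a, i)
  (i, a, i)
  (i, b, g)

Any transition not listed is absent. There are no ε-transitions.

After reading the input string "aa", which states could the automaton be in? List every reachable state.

Start in {g}.
Read 'a': g→{h}; now {h}.
Read 'a': h→{i}; now {i}.

{i}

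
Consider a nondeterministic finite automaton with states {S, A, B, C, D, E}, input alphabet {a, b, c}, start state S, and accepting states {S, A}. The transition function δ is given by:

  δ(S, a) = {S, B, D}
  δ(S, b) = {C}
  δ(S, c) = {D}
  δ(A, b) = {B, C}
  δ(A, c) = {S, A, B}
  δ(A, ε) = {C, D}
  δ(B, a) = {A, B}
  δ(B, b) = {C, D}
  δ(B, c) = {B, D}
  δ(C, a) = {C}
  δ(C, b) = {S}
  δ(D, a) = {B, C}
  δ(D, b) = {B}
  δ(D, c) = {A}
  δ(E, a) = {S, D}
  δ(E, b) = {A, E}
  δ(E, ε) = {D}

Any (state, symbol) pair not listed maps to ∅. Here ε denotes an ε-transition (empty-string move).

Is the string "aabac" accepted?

Start in {S}.
Read 'a': S→{S, B, D}; now {S, B, D}.
Read 'a': S→{S, B, D}, B→{A, B}, D→{B, C}; now {S, A, B, C, D}.
Read 'b': S→{C}, A→{B, C}, B→{C, D}, C→{S}, D→{B}; now {S, B, C, D}.
Read 'a': S→{S, B, D}, B→{A, B}, C→{C}, D→{B, C}; now {S, A, B, C, D}.
Read 'c': S→{D}, A→{S, A, B}, B→{B, D}, C→∅, D→{A}; union {S, A, B, D}; ε-closure = {S, A, B, C, D}.
The final set {S, A, B, C, D} contains the accepting states S, A.

Yes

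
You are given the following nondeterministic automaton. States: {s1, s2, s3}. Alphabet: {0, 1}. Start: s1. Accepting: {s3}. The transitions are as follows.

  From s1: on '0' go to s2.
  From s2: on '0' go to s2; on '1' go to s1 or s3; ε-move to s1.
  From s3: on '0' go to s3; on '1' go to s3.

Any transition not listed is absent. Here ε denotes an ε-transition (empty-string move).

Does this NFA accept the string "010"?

Start in {s1}.
Read '0': {s1} → {s1, s2}.
Read '1': {s1, s2} → {s1, s3}.
Read '0': {s1, s3} → {s1, s2, s3}.
The final set {s1, s2, s3} contains the accepting state s3.

Yes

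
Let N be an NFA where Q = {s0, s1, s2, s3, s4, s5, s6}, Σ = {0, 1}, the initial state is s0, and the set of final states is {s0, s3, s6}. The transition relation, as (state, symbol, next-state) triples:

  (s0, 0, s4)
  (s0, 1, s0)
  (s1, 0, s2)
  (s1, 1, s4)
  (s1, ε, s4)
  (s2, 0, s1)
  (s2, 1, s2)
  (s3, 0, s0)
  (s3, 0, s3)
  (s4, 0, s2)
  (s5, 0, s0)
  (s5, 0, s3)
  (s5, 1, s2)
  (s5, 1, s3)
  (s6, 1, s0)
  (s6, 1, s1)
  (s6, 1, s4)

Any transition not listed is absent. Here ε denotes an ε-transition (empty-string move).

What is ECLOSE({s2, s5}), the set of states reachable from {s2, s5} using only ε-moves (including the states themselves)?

Begin with {s2, s5}.
No ε-moves leave this set, so the closure equals the set itself.

{s2, s5}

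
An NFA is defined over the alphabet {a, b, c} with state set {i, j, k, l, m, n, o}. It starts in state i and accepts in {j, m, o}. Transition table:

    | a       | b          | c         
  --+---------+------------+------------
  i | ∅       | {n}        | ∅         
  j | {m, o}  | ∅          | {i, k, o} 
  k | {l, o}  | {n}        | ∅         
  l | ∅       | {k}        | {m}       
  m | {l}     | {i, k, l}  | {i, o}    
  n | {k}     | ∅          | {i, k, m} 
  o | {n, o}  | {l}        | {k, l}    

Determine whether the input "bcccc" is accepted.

Start in {i}.
Read 'b': {i} → {n}.
Read 'c': {n} → {i, k, m}.
Read 'c': {i, k, m} → {i, o}.
Read 'c': {i, o} → {k, l}.
Read 'c': {k, l} → {m}.
The final set {m} contains the accepting state m.

Yes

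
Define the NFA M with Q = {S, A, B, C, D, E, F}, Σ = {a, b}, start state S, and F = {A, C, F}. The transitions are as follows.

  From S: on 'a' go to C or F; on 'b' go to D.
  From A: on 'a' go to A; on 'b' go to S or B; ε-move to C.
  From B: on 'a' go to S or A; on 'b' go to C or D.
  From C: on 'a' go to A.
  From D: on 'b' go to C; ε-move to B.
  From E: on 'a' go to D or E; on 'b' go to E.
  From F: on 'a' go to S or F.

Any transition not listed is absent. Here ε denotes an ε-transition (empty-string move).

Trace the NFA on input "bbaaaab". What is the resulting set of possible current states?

Start in {S}.
Read 'b': {S} → {B, D}.
Read 'b': {B, D} → {B, C, D}.
Read 'a': {B, C, D} → {S, A, C}.
Read 'a': {S, A, C} → {A, C, F}.
Read 'a': {A, C, F} → {S, A, C, F}.
Read 'a': {S, A, C, F} → {S, A, C, F}.
Read 'b': {S, A, C, F} → {S, B, D}.

{S, B, D}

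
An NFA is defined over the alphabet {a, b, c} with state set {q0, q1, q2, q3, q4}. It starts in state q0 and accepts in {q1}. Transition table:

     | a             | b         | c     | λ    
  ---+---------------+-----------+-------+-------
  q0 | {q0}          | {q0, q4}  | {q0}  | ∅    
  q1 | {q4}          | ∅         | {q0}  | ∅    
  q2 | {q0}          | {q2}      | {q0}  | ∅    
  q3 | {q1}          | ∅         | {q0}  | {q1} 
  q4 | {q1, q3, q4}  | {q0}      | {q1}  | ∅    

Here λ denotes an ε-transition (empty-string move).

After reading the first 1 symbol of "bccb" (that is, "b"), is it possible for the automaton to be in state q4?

Yes

Start in {q0}.
Read 'b': {q0} → {q0, q4}.
State q4 is in {q0, q4}.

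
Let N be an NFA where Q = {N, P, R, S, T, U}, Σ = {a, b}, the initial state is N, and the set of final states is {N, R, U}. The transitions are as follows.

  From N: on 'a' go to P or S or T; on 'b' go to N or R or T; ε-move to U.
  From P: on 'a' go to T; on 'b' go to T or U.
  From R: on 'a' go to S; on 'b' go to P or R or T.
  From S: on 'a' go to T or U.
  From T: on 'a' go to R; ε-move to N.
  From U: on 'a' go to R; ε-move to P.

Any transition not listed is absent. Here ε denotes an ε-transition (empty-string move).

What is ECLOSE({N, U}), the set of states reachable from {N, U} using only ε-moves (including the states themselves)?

{N, P, U}

Begin with {N, U}.
ε-move U → P; add P.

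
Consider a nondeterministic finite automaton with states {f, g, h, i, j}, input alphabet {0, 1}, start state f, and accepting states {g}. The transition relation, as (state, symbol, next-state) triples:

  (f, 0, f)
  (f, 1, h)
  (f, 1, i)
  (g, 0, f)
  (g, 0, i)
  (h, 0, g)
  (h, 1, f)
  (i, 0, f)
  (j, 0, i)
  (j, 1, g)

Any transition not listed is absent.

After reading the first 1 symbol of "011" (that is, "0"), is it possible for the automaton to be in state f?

Yes

Start in {f}.
Read '0': f→{f}; now {f}.
State f is in {f}.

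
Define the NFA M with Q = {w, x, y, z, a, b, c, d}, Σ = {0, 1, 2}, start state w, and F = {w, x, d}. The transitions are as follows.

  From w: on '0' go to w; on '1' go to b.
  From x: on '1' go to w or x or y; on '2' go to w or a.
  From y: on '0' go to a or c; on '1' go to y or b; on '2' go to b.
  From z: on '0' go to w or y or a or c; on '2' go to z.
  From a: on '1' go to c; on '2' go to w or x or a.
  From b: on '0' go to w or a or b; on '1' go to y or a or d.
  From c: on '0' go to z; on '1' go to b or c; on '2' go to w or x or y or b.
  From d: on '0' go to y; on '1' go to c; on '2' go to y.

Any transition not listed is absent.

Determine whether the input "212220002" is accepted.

No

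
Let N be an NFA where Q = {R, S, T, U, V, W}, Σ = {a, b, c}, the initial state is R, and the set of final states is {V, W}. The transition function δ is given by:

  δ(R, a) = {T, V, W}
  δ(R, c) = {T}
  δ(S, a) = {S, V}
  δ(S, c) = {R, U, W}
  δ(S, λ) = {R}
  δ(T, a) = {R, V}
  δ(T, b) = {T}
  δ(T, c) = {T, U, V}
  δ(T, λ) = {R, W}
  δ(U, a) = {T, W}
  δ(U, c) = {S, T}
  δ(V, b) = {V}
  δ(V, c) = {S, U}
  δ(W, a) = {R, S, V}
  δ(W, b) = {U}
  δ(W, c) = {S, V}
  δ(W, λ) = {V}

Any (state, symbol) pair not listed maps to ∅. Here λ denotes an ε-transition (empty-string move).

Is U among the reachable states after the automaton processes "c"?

Start in {R}.
Read 'c': R→{T}; union {T}; ε-closure = {R, T, V, W}.
State U is not in {R, T, V, W}.

No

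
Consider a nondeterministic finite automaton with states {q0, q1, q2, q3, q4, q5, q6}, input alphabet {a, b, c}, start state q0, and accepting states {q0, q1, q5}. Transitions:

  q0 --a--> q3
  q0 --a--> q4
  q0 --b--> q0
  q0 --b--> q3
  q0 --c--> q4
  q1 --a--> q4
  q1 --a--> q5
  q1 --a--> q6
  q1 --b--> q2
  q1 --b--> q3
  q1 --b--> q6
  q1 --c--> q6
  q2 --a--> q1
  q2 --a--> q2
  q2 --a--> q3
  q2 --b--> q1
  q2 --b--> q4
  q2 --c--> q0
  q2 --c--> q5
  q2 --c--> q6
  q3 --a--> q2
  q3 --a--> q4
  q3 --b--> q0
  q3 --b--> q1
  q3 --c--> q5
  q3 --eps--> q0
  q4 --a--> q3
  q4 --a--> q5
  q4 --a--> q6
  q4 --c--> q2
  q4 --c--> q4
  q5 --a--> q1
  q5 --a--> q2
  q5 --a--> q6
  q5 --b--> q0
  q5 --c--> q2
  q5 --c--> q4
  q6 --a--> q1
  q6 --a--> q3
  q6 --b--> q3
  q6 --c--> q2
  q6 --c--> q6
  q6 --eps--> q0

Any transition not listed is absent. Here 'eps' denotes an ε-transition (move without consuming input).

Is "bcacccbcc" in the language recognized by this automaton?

Yes

Start in {q0}.
Read 'b': q0→{q0, q3}; now {q0, q3}.
Read 'c': q0→{q4}, q3→{q5}; now {q4, q5}.
Read 'a': q4→{q3, q5, q6}, q5→{q1, q2, q6}; union {q1, q2, q3, q5, q6}; ε-closure = {q0, q1, q2, q3, q5, q6}.
Read 'c': q0→{q4}, q1→{q6}, q2→{q0, q5, q6}, q3→{q5}, q5→{q2, q4}, q6→{q2, q6}; now {q0, q2, q4, q5, q6}.
Read 'c': q0→{q4}, q2→{q0, q5, q6}, q4→{q2, q4}, q5→{q2, q4}, q6→{q2, q6}; now {q0, q2, q4, q5, q6}.
Read 'c': q0→{q4}, q2→{q0, q5, q6}, q4→{q2, q4}, q5→{q2, q4}, q6→{q2, q6}; now {q0, q2, q4, q5, q6}.
Read 'b': q0→{q0, q3}, q2→{q1, q4}, q4→∅, q5→{q0}, q6→{q3}; now {q0, q1, q3, q4}.
Read 'c': q0→{q4}, q1→{q6}, q3→{q5}, q4→{q2, q4}; union {q2, q4, q5, q6}; ε-closure = {q0, q2, q4, q5, q6}.
Read 'c': q0→{q4}, q2→{q0, q5, q6}, q4→{q2, q4}, q5→{q2, q4}, q6→{q2, q6}; now {q0, q2, q4, q5, q6}.
The final set {q0, q2, q4, q5, q6} contains the accepting states q0, q5.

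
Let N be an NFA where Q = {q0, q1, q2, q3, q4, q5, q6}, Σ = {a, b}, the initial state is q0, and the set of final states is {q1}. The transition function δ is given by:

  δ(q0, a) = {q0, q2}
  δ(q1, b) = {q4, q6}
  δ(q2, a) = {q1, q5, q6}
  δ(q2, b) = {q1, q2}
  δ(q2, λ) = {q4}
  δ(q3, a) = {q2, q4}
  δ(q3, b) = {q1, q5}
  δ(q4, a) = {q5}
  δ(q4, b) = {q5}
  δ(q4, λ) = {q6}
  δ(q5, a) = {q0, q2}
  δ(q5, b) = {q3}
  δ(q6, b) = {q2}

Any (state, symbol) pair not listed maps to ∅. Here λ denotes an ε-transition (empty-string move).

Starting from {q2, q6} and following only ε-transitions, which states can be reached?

{q2, q4, q6}

Begin with {q2, q6}.
ε-move q2 → q4; add q4.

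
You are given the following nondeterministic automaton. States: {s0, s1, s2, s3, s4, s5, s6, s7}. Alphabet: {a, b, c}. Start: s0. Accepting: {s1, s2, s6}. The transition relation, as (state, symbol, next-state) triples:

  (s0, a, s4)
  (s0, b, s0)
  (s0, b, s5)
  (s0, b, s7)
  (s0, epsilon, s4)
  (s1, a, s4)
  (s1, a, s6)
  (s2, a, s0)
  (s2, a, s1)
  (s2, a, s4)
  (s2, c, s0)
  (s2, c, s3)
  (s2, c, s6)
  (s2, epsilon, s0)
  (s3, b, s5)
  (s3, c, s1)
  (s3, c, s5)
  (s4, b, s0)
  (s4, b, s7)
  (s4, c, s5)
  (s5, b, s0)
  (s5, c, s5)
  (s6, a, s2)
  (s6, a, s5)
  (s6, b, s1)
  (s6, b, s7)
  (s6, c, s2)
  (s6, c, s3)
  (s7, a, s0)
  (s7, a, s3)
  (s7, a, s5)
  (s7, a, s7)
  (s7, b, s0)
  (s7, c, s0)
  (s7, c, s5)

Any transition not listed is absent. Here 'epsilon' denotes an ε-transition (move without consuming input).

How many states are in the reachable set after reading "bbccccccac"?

Start: ε-closure({s0}) = {s0, s4}.
Read 'b': s0→{s0, s5, s7}, s4→{s0, s7}; union {s0, s5, s7}; ε-closure = {s0, s4, s5, s7}.
Read 'b': s0→{s0, s5, s7}, s4→{s0, s7}, s5→{s0}, s7→{s0}; union {s0, s5, s7}; ε-closure = {s0, s4, s5, s7}.
Read 'c': s0→∅, s4→{s5}, s5→{s5}, s7→{s0, s5}; union {s0, s5}; ε-closure = {s0, s4, s5}.
Read 'c': s0→∅, s4→{s5}, s5→{s5}; now {s5}.
Read 'c': s5→{s5}; now {s5}.
Read 'c': s5→{s5}; now {s5}.
Read 'c': s5→{s5}; now {s5}.
Read 'c': s5→{s5}; now {s5}.
Read 'a': s5→∅; now ∅.
The set is empty and remains empty for the remaining 1 symbol.
That set has 0 states.

0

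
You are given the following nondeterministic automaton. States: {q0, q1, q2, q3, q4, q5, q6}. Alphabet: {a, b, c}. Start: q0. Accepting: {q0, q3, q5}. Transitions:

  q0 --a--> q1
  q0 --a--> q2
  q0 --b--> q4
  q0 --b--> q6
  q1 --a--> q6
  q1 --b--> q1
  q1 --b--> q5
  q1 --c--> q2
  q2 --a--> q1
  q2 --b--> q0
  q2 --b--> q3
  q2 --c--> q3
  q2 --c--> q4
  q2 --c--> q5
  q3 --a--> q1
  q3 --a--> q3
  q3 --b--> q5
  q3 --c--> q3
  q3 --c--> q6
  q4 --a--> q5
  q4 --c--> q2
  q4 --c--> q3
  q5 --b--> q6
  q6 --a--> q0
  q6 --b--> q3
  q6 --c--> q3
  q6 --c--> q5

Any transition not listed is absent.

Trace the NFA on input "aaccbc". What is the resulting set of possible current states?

{q3, q5, q6}

Start in {q0}.
Read 'a': q0→{q1, q2}; now {q1, q2}.
Read 'a': q1→{q6}, q2→{q1}; now {q1, q6}.
Read 'c': q1→{q2}, q6→{q3, q5}; now {q2, q3, q5}.
Read 'c': q2→{q3, q4, q5}, q3→{q3, q6}, q5→∅; now {q3, q4, q5, q6}.
Read 'b': q3→{q5}, q4→∅, q5→{q6}, q6→{q3}; now {q3, q5, q6}.
Read 'c': q3→{q3, q6}, q5→∅, q6→{q3, q5}; now {q3, q5, q6}.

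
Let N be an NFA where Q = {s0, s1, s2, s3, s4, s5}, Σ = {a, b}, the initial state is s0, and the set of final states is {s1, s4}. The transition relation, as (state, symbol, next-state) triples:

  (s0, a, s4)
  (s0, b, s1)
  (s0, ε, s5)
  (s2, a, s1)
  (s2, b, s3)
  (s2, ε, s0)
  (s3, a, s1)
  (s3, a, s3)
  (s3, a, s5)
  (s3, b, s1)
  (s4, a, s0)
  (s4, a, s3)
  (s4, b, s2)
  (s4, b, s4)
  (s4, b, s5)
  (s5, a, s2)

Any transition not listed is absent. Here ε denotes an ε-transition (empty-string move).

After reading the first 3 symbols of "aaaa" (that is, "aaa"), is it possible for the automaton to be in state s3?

Yes

Start: ε-closure({s0}) = {s0, s5}.
Read 'a': {s0, s5} → {s0, s2, s4, s5}.
Read 'a': {s0, s2, s4, s5} → {s0, s1, s2, s3, s4, s5}.
Read 'a': {s0, s1, s2, s3, s4, s5} → {s0, s1, s2, s3, s4, s5}.
State s3 is in {s0, s1, s2, s3, s4, s5}.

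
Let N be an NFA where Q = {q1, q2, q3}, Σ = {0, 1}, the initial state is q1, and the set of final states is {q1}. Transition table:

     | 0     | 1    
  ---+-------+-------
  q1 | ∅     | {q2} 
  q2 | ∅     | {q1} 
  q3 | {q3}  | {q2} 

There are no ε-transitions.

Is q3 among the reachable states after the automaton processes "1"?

No

Start in {q1}.
Read '1': q1→{q2}; now {q2}.
State q3 is not in {q2}.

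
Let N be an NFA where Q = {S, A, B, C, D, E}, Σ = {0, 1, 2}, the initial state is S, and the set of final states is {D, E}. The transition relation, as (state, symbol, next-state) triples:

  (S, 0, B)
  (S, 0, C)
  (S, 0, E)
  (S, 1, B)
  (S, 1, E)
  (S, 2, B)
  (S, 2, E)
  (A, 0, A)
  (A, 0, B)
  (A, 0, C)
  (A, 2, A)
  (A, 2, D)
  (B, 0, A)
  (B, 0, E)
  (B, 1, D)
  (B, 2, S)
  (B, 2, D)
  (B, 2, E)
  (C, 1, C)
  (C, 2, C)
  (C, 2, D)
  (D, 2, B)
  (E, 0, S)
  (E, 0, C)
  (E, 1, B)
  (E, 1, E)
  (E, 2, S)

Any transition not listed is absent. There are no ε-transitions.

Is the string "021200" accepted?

Start in {S}.
Read '0': S→{B, C, E}; now {B, C, E}.
Read '2': B→{S, D, E}, C→{C, D}, E→{S}; now {S, C, D, E}.
Read '1': S→{B, E}, C→{C}, D→∅, E→{B, E}; now {B, C, E}.
Read '2': B→{S, D, E}, C→{C, D}, E→{S}; now {S, C, D, E}.
Read '0': S→{B, C, E}, C→∅, D→∅, E→{S, C}; now {S, B, C, E}.
Read '0': S→{B, C, E}, B→{A, E}, C→∅, E→{S, C}; now {S, A, B, C, E}.
The final set {S, A, B, C, E} contains the accepting state E.

Yes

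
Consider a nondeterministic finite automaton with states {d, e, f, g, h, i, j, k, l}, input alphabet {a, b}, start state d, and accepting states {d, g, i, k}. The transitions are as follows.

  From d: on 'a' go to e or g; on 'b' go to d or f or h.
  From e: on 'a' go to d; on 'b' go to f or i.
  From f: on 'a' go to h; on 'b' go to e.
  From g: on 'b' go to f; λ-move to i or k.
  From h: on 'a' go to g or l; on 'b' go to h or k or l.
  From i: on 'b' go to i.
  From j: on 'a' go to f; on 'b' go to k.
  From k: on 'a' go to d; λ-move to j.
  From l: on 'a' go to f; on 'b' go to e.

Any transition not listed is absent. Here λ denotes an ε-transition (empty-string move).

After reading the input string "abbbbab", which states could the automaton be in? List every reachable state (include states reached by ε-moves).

Start in {d}.
Read 'a': d→{e, g}; union {e, g}; ε-closure = {e, g, i, j, k}.
Read 'b': e→{f, i}, g→{f}, i→{i}, j→{k}, k→∅; union {f, i, k}; ε-closure = {f, i, j, k}.
Read 'b': f→{e}, i→{i}, j→{k}, k→∅; union {e, i, k}; ε-closure = {e, i, j, k}.
Read 'b': e→{f, i}, i→{i}, j→{k}, k→∅; union {f, i, k}; ε-closure = {f, i, j, k}.
Read 'b': f→{e}, i→{i}, j→{k}, k→∅; union {e, i, k}; ε-closure = {e, i, j, k}.
Read 'a': e→{d}, i→∅, j→{f}, k→{d}; now {d, f}.
Read 'b': d→{d, f, h}, f→{e}; now {d, e, f, h}.

{d, e, f, h}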